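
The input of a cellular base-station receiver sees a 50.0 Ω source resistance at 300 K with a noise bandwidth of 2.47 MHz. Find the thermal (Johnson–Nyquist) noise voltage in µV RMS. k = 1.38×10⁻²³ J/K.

1.43 µV

V_n = √(4kTRB)
4kTRB = 4 × 1.38×10⁻²³ × 300 × 5.00×10¹ × 2.47×10⁶ = 2.05×10⁻¹² V²
V_n = √(2.05×10⁻¹²) = 1.43×10⁻⁶ V = 1.43 µV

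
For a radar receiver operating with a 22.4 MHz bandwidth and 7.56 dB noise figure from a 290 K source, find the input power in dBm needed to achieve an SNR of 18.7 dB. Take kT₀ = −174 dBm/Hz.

−74.2 dBm

Sensitivity = −174 + 10 log₁₀(B) + NF + SNR_min
= −174 + 73.5 + 7.56 + 18.7
= −74.24 dBm → −74.2 dBm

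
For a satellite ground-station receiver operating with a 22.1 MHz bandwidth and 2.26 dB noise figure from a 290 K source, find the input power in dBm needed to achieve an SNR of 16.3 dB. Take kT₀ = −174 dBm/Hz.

−82.0 dBm

Sensitivity = −174 + 10 log₁₀(B) + NF + SNR_min
= −174 + 73.44 + 2.26 + 16.3
= −82.00 dBm → −82.0 dBm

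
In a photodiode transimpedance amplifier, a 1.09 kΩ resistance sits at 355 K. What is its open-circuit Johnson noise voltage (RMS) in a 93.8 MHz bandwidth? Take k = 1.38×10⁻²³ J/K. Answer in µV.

V_n = √(4kTRB)
4kTRB = 4 × 1.38×10⁻²³ × 355 × 1.09×10³ × 9.38×10⁷ = 2.00×10⁻⁹ V²
V_n = √(2.00×10⁻⁹) = 4.48×10⁻⁵ V = 44.8 µV

44.8 µV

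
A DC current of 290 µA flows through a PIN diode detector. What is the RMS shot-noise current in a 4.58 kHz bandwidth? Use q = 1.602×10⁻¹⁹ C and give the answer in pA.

652 pA

I_n = √(2qI·B)
2qI·B = 2 × 1.602×10⁻¹⁹ × 2.90×10⁻⁴ × 4.58×10³ = 4.26×10⁻¹⁹ A²
I_n = √(4.26×10⁻¹⁹) = 6.52×10⁻¹⁰ A = 652 pA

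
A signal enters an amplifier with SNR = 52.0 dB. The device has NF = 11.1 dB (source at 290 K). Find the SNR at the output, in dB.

By definition F = SNR_in/SNR_out, so in dB: SNR_out = SNR_in − NF
SNR_out = 52.0 − 11.1 = 40.9 dB

40.9 dB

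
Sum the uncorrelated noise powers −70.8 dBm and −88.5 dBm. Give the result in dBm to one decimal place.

Convert to linear, add, convert back:
P₁ = 8.32×10⁻¹¹ W, P₂ = 1.41×10⁻¹² W
P_tot = 8.46×10⁻¹¹ W → 10 log₁₀(P_tot / 10⁻³) = −70.7 dBm

−70.7 dBm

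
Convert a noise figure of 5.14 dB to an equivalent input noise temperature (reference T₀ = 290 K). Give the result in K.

F = 10^(5.14/10) = 3.26588
T_e = (F − 1)·T₀ = (3.26588 − 1) × 290 = 657 K

657 K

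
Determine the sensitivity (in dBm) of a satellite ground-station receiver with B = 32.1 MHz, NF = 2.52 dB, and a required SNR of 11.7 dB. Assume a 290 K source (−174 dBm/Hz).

−84.7 dBm

Sensitivity = −174 + 10 log₁₀(B) + NF + SNR_min
= −174 + 75.07 + 2.52 + 11.7
= −84.71 dBm → −84.7 dBm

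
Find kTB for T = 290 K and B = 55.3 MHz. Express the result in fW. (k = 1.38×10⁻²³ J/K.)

P_n = kTB = 1.38×10⁻²³ × 290 × 5.53×10⁷ = 2.21×10⁻¹³ W = 221 fW

221 fW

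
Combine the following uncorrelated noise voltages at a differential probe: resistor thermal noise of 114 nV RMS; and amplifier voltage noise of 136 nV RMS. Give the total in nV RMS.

177 nV

Uncorrelated sources add in power (mean-square): V_tot = √(ΣV_i²)
V_tot = √[(1.14×10⁻⁷)² + (1.36×10⁻⁷)²] = 1.77×10⁻⁷ V = 177 nV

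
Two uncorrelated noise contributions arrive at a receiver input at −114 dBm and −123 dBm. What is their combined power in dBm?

−113.5 dBm

Convert to linear, add, convert back:
P₁ = 3.98×10⁻¹⁵ W, P₂ = 5.01×10⁻¹⁶ W
P_tot = 4.48×10⁻¹⁵ W → 10 log₁₀(P_tot / 10⁻³) = −113.5 dBm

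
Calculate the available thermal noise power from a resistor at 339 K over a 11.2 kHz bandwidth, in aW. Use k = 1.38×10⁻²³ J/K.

P_n = kTB = 1.38×10⁻²³ × 339 × 1.12×10⁴ = 5.24×10⁻¹⁷ W = 52.4 aW

52.4 aW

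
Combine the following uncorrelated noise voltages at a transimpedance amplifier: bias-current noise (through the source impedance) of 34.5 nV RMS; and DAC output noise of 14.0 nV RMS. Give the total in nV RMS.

Uncorrelated sources add in power (mean-square): V_tot = √(ΣV_i²)
V_tot = √[(3.45×10⁻⁸)² + (1.40×10⁻⁸)²] = 3.72×10⁻⁸ V = 37.2 nV

37.2 nV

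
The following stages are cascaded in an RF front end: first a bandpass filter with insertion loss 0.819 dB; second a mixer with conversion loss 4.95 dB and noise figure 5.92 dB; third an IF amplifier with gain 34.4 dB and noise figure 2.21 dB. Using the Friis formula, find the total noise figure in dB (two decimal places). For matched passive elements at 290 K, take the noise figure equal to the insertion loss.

Convert to linear (a loss of L dB is a gain of −L dB): F_i = 10^(NF_i/10), G_i = 10^(G_i,dB/10)
  Stage 1: F_1 = 10^(0.819/10) = 1.208, G_1 = 10^(−0.819/10) = 0.8281
  Stage 2: F_2 = 10^(5.92/10) = 3.908, G_2 = 10^(−4.95/10) = 0.3199
  Stage 3: F_3 = 10^(2.21/10) = 1.663, G_3 = 10^(34.4/10) = 2754
Friis cascade:
  F = 1.208 + (3.908 − 1)/0.8281 + (1.663 − 1)/0.2649 = 7.224
NF = 10 log₁₀(7.224) = 8.59 dB

8.59 dB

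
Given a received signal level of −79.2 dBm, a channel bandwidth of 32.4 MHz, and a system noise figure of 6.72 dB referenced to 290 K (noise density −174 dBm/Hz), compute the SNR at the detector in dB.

13.0 dB

Noise floor: N = −174 + 10 log₁₀(B) + NF
10 log₁₀(3.24×10⁷) = 75.11 dB
N = −174 + 75.11 + 6.72 = −92.17 dBm
SNR = P_sig − N = −79.2 − (−92.17) = 12.97 dB → 13.0 dB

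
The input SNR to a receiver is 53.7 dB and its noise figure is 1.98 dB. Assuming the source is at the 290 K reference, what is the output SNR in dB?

By definition F = SNR_in/SNR_out, so in dB: SNR_out = SNR_in − NF
SNR_out = 53.7 − 1.98 = 51.72 dB

51.72 dB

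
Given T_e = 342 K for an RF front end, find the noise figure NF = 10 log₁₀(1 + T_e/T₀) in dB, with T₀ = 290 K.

F = 1 + T_e/T₀ = 1 + 342/290 = 2.17931
NF = 10 log₁₀(2.17931) = 3.38 dB

3.38 dB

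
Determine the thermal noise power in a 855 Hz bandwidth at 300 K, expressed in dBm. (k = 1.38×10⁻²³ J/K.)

P_n = kTB = 1.38×10⁻²³ × 300 × 8.55×10² = 3.54×10⁻¹⁸ W
In dBm: 10 log₁₀(3.54×10⁻¹⁸ / 10⁻³) = −144.5 dBm

−144.5 dBm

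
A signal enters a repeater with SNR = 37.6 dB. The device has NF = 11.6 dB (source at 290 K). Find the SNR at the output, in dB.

26.0 dB

By definition F = SNR_in/SNR_out, so in dB: SNR_out = SNR_in − NF
SNR_out = 37.6 − 11.6 = 26.0 dB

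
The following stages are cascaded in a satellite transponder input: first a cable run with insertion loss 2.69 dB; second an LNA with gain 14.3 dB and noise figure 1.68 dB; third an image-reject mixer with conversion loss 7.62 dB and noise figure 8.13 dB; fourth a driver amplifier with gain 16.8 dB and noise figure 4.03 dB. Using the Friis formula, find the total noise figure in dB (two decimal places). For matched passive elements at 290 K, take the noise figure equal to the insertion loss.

5.71 dB

Convert to linear (a loss of L dB is a gain of −L dB): F_i = 10^(NF_i/10), G_i = 10^(G_i,dB/10)
  Stage 1: F_1 = 10^(2.69/10) = 1.858, G_1 = 10^(−2.69/10) = 0.5383
  Stage 2: F_2 = 10^(1.68/10) = 1.472, G_2 = 10^(14.3/10) = 26.92
  Stage 3: F_3 = 10^(8.13/10) = 6.501, G_3 = 10^(−7.62/10) = 0.1730
  Stage 4: F_4 = 10^(4.03/10) = 2.529, G_4 = 10^(16.8/10) = 47.86
Friis cascade:
  F = 1.858 + (1.472 − 1)/0.5383 + (6.501 − 1)/14.49 + (2.529 − 1)/2.506 = 3.725
NF = 10 log₁₀(3.725) = 5.71 dB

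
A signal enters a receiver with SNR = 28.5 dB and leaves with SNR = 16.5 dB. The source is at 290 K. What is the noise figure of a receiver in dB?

12.0 dB

NF (dB) = SNR_in(dB) − SNR_out(dB) when the source is at T₀
NF = 28.5 − 16.5 = 12.0 dB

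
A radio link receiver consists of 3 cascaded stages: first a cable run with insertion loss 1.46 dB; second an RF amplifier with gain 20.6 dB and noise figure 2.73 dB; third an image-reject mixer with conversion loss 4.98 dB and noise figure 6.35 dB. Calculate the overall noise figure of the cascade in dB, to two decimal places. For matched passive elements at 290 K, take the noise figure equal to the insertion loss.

4.26 dB

Convert to linear (a loss of L dB is a gain of −L dB): F_i = 10^(NF_i/10), G_i = 10^(G_i,dB/10)
  Stage 1: F_1 = 10^(1.46/10) = 1.400, G_1 = 10^(−1.46/10) = 0.7145
  Stage 2: F_2 = 10^(2.73/10) = 1.875, G_2 = 10^(20.6/10) = 114.8
  Stage 3: F_3 = 10^(6.35/10) = 4.315, G_3 = 10^(−4.98/10) = 0.3177
Friis cascade:
  F = 1.400 + (1.875 − 1)/0.7145 + (4.315 − 1)/82.04 = 2.665
NF = 10 log₁₀(2.665) = 4.26 dB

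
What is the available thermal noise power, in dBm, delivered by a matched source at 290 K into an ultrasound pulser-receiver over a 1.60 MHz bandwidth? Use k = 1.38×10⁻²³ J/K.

−111.9 dBm

P_n = kTB = 1.38×10⁻²³ × 290 × 1.60×10⁶ = 6.40×10⁻¹⁵ W
In dBm: 10 log₁₀(6.40×10⁻¹⁵ / 10⁻³) = −111.9 dBm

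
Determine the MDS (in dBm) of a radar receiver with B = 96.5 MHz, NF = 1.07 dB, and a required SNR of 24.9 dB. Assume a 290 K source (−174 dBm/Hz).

Sensitivity = −174 + 10 log₁₀(B) + NF + SNR_min
= −174 + 79.85 + 1.07 + 24.9
= −68.18 dBm → −68.2 dBm

−68.2 dBm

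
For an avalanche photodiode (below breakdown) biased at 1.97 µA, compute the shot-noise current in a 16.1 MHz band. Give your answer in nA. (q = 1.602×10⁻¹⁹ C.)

I_n = √(2qI·B)
2qI·B = 2 × 1.602×10⁻¹⁹ × 1.97×10⁻⁶ × 1.61×10⁷ = 1.02×10⁻¹⁷ A²
I_n = √(1.02×10⁻¹⁷) = 3.19×10⁻⁹ A = 3.19 nA

3.19 nA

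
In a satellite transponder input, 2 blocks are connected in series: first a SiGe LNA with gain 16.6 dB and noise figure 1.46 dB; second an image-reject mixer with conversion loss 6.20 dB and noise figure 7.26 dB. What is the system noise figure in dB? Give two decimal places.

Convert to linear (a loss of L dB is a gain of −L dB): F_i = 10^(NF_i/10), G_i = 10^(G_i,dB/10)
  Stage 1: F_1 = 10^(1.46/10) = 1.400, G_1 = 10^(16.6/10) = 45.71
  Stage 2: F_2 = 10^(7.26/10) = 5.321, G_2 = 10^(−6.20/10) = 0.2399
Friis cascade:
  F = 1.400 + (5.321 − 1)/45.71 = 1.494
NF = 10 log₁₀(1.494) = 1.74 dB

1.74 dB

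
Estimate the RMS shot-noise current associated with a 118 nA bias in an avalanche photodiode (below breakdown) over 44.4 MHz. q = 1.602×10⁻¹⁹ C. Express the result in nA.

I_n = √(2qI·B)
2qI·B = 2 × 1.602×10⁻¹⁹ × 1.18×10⁻⁷ × 4.44×10⁷ = 1.68×10⁻¹⁸ A²
I_n = √(1.68×10⁻¹⁸) = 1.30×10⁻⁹ A = 1.30 nA

1.30 nA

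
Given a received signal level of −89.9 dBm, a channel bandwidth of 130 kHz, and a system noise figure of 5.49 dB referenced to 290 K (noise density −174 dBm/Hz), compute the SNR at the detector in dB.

27.5 dB

Noise floor: N = −174 + 10 log₁₀(B) + NF
10 log₁₀(1.30×10⁵) = 51.14 dB
N = −174 + 51.14 + 5.49 = −117.37 dBm
SNR = P_sig − N = −89.9 − (−117.37) = 27.47 dB → 27.5 dB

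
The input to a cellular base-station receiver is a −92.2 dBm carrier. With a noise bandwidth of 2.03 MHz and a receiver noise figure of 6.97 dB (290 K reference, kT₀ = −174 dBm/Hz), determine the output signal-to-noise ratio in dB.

Noise floor: N = −174 + 10 log₁₀(B) + NF
10 log₁₀(2.03×10⁶) = 63.07 dB
N = −174 + 63.07 + 6.97 = −103.96 dBm
SNR = P_sig − N = −92.2 − (−103.96) = 11.76 dB → 11.8 dB

11.8 dB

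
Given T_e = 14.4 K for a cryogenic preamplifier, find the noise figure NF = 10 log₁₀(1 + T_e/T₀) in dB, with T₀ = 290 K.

0.210 dB

F = 1 + T_e/T₀ = 1 + 14.4/290 = 1.04966
NF = 10 log₁₀(1.04966) = 0.210 dB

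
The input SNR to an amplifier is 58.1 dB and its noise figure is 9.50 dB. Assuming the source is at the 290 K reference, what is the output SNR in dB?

48.60 dB

By definition F = SNR_in/SNR_out, so in dB: SNR_out = SNR_in − NF
SNR_out = 58.1 − 9.50 = 48.60 dB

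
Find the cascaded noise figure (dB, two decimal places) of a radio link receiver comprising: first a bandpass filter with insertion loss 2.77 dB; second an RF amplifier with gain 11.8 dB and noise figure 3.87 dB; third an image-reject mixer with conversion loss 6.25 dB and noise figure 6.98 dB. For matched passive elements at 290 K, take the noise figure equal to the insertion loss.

Convert to linear (a loss of L dB is a gain of −L dB): F_i = 10^(NF_i/10), G_i = 10^(G_i,dB/10)
  Stage 1: F_1 = 10^(2.77/10) = 1.892, G_1 = 10^(−2.77/10) = 0.5284
  Stage 2: F_2 = 10^(3.87/10) = 2.438, G_2 = 10^(11.8/10) = 15.14
  Stage 3: F_3 = 10^(6.98/10) = 4.989, G_3 = 10^(−6.25/10) = 0.2371
Friis cascade:
  F = 1.892 + (2.438 − 1)/0.5284 + (4.989 − 1)/7.998 = 5.112
NF = 10 log₁₀(5.112) = 7.09 dB

7.09 dB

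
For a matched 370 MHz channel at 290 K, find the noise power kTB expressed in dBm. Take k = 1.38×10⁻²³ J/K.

−88.3 dBm

P_n = kTB = 1.38×10⁻²³ × 290 × 3.70×10⁸ = 1.48×10⁻¹² W
In dBm: 10 log₁₀(1.48×10⁻¹² / 10⁻³) = −88.3 dBm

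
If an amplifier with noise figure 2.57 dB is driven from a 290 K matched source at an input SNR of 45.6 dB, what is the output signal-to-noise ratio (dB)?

By definition F = SNR_in/SNR_out, so in dB: SNR_out = SNR_in − NF
SNR_out = 45.6 − 2.57 = 43.03 dB

43.03 dB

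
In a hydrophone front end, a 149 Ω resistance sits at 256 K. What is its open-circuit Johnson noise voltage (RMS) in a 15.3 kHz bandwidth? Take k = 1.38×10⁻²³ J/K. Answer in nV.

V_n = √(4kTRB)
4kTRB = 4 × 1.38×10⁻²³ × 256 × 1.49×10² × 1.53×10⁴ = 3.22×10⁻¹⁴ V²
V_n = √(3.22×10⁻¹⁴) = 1.79×10⁻⁷ V = 179 nV

179 nV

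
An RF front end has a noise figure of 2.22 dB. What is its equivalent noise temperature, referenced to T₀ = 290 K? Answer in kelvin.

F = 10^(2.22/10) = 1.66725
T_e = (F − 1)·T₀ = (1.66725 − 1) × 290 = 194 K

194 K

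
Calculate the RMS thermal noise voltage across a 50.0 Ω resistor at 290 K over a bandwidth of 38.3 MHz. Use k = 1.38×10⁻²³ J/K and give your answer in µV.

V_n = √(4kTRB)
4kTRB = 4 × 1.38×10⁻²³ × 290 × 5.00×10¹ × 3.83×10⁷ = 3.07×10⁻¹¹ V²
V_n = √(3.07×10⁻¹¹) = 5.54×10⁻⁶ V = 5.54 µV

5.54 µV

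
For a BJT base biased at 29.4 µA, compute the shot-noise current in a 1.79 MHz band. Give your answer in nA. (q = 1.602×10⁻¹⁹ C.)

4.11 nA

I_n = √(2qI·B)
2qI·B = 2 × 1.602×10⁻¹⁹ × 2.94×10⁻⁵ × 1.79×10⁶ = 1.69×10⁻¹⁷ A²
I_n = √(1.69×10⁻¹⁷) = 4.11×10⁻⁹ A = 4.11 nA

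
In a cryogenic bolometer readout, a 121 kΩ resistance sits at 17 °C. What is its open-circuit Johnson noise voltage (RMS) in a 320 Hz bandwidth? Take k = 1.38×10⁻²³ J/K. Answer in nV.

T = 17 °C + 273.15 = 290.15 K
V_n = √(4kTRB)
4kTRB = 4 × 1.38×10⁻²³ × 290.15 × 1.21×10⁵ × 3.20×10² = 6.20×10⁻¹³ V²
V_n = √(6.20×10⁻¹³) = 7.87×10⁻⁷ V = 787 nV

787 nV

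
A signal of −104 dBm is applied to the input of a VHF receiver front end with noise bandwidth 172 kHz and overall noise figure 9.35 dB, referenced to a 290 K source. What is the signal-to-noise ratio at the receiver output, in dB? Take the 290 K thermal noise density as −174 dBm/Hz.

Noise floor: N = −174 + 10 log₁₀(B) + NF
10 log₁₀(1.72×10⁵) = 52.36 dB
N = −174 + 52.36 + 9.35 = −112.29 dBm
SNR = P_sig − N = −104 − (−112.29) = 8.29 dB → 8.3 dB

8.3 dB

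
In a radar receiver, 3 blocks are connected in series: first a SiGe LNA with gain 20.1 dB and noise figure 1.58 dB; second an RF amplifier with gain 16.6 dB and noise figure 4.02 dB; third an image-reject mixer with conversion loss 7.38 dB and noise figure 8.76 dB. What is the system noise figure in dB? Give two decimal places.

Convert to linear (a loss of L dB is a gain of −L dB): F_i = 10^(NF_i/10), G_i = 10^(G_i,dB/10)
  Stage 1: F_1 = 10^(1.58/10) = 1.439, G_1 = 10^(20.1/10) = 102.3
  Stage 2: F_2 = 10^(4.02/10) = 2.523, G_2 = 10^(16.6/10) = 45.71
  Stage 3: F_3 = 10^(8.76/10) = 7.516, G_3 = 10^(−7.38/10) = 0.1828
Friis cascade:
  F = 1.439 + (2.523 − 1)/102.3 + (7.516 − 1)/4677 = 1.455
NF = 10 log₁₀(1.455) = 1.63 dB

1.63 dB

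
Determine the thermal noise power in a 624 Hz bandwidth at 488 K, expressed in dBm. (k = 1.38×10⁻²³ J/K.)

P_n = kTB = 1.38×10⁻²³ × 488 × 6.24×10² = 4.20×10⁻¹⁸ W
In dBm: 10 log₁₀(4.20×10⁻¹⁸ / 10⁻³) = −143.8 dBm

−143.8 dBm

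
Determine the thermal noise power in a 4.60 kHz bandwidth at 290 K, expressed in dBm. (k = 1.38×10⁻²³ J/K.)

P_n = kTB = 1.38×10⁻²³ × 290 × 4.60×10³ = 1.84×10⁻¹⁷ W
In dBm: 10 log₁₀(1.84×10⁻¹⁷ / 10⁻³) = −137.3 dBm

−137.3 dBm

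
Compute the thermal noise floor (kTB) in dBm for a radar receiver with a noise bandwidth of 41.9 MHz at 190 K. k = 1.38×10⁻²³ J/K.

−99.6 dBm

P_n = kTB = 1.38×10⁻²³ × 190 × 4.19×10⁷ = 1.10×10⁻¹³ W
In dBm: 10 log₁₀(1.10×10⁻¹³ / 10⁻³) = −99.6 dBm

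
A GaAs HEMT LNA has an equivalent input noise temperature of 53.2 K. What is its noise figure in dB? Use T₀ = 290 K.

0.731 dB

F = 1 + T_e/T₀ = 1 + 53.2/290 = 1.18345
NF = 10 log₁₀(1.18345) = 0.731 dB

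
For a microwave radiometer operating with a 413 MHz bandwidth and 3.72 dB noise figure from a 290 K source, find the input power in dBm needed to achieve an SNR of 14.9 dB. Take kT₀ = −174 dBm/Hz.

Sensitivity = −174 + 10 log₁₀(B) + NF + SNR_min
= −174 + 86.16 + 3.72 + 14.9
= −69.22 dBm → −69.2 dBm

−69.2 dBm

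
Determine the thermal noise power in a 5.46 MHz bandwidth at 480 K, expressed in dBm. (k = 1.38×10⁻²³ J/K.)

−104.4 dBm

P_n = kTB = 1.38×10⁻²³ × 480 × 5.46×10⁶ = 3.62×10⁻¹⁴ W
In dBm: 10 log₁₀(3.62×10⁻¹⁴ / 10⁻³) = −104.4 dBm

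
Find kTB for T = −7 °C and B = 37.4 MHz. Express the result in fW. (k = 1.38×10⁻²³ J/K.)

137 fW

T = −7 °C + 273.15 = 266.15 K
P_n = kTB = 1.38×10⁻²³ × 266.15 × 3.74×10⁷ = 1.37×10⁻¹³ W = 137 fW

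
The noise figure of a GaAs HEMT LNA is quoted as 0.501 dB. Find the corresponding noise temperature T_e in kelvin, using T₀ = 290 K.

F = 10^(0.501/10) = 1.12228
T_e = (F − 1)·T₀ = (1.12228 − 1) × 290 = 35.5 K

35.5 K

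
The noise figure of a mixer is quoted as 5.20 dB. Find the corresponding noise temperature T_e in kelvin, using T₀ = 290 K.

F = 10^(5.20/10) = 3.31131
T_e = (F − 1)·T₀ = (3.31131 − 1) × 290 = 670 K

670 K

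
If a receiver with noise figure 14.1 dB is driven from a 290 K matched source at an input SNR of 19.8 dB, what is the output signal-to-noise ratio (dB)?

By definition F = SNR_in/SNR_out, so in dB: SNR_out = SNR_in − NF
SNR_out = 19.8 − 14.1 = 5.7 dB

5.7 dB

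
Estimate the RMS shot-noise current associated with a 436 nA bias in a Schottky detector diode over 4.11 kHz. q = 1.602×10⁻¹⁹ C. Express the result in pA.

24.0 pA

I_n = √(2qI·B)
2qI·B = 2 × 1.602×10⁻¹⁹ × 4.36×10⁻⁷ × 4.11×10³ = 5.74×10⁻²² A²
I_n = √(5.74×10⁻²²) = 2.40×10⁻¹¹ A = 24.0 pA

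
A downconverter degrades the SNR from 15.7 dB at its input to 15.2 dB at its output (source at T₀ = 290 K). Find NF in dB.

NF (dB) = SNR_in(dB) − SNR_out(dB) when the source is at T₀
NF = 15.7 − 15.2 = 0.5 dB

0.5 dB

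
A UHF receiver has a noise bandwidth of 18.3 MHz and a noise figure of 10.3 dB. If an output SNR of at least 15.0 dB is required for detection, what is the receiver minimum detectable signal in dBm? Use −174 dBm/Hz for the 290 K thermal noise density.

−76.1 dBm

Sensitivity = −174 + 10 log₁₀(B) + NF + SNR_min
= −174 + 72.62 + 10.3 + 15.0
= −76.08 dBm → −76.1 dBm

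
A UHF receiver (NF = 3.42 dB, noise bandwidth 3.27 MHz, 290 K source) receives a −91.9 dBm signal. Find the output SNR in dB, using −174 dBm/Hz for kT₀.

13.5 dB

Noise floor: N = −174 + 10 log₁₀(B) + NF
10 log₁₀(3.27×10⁶) = 65.15 dB
N = −174 + 65.15 + 3.42 = −105.43 dBm
SNR = P_sig − N = −91.9 − (−105.43) = 13.53 dB → 13.5 dB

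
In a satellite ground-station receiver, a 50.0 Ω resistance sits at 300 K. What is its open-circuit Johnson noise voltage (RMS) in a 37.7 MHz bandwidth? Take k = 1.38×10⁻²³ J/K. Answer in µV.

5.59 µV

V_n = √(4kTRB)
4kTRB = 4 × 1.38×10⁻²³ × 300 × 5.00×10¹ × 3.77×10⁷ = 3.12×10⁻¹¹ V²
V_n = √(3.12×10⁻¹¹) = 5.59×10⁻⁶ V = 5.59 µV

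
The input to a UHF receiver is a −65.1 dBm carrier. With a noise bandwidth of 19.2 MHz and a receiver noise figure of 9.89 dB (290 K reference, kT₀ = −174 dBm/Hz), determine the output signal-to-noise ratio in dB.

Noise floor: N = −174 + 10 log₁₀(B) + NF
10 log₁₀(1.92×10⁷) = 72.83 dB
N = −174 + 72.83 + 9.89 = −91.28 dBm
SNR = P_sig − N = −65.1 − (−91.28) = 26.18 dB → 26.2 dB

26.2 dB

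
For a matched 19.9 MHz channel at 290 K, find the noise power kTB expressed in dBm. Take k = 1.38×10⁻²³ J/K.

−101.0 dBm

P_n = kTB = 1.38×10⁻²³ × 290 × 1.99×10⁷ = 7.96×10⁻¹⁴ W
In dBm: 10 log₁₀(7.96×10⁻¹⁴ / 10⁻³) = −101.0 dBm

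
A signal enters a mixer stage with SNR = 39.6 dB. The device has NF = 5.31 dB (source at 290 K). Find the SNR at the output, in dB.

34.29 dB

By definition F = SNR_in/SNR_out, so in dB: SNR_out = SNR_in − NF
SNR_out = 39.6 − 5.31 = 34.29 dB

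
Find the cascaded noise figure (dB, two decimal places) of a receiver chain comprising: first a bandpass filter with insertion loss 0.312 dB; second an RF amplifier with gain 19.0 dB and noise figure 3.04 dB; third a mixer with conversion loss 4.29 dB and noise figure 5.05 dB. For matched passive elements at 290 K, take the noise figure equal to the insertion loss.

3.41 dB

Convert to linear (a loss of L dB is a gain of −L dB): F_i = 10^(NF_i/10), G_i = 10^(G_i,dB/10)
  Stage 1: F_1 = 10^(0.312/10) = 1.074, G_1 = 10^(−0.312/10) = 0.9307
  Stage 2: F_2 = 10^(3.04/10) = 2.014, G_2 = 10^(19.0/10) = 79.43
  Stage 3: F_3 = 10^(5.05/10) = 3.199, G_3 = 10^(−4.29/10) = 0.3724
Friis cascade:
  F = 1.074 + (2.014 − 1)/0.9307 + (3.199 − 1)/73.93 = 2.193
NF = 10 log₁₀(2.193) = 3.41 dB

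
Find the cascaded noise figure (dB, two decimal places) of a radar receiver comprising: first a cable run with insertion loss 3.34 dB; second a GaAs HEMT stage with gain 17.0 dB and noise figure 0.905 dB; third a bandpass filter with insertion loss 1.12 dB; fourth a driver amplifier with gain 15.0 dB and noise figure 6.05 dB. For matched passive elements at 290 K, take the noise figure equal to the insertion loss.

Convert to linear (a loss of L dB is a gain of −L dB): F_i = 10^(NF_i/10), G_i = 10^(G_i,dB/10)
  Stage 1: F_1 = 10^(3.34/10) = 2.158, G_1 = 10^(−3.34/10) = 0.4634
  Stage 2: F_2 = 10^(0.905/10) = 1.232, G_2 = 10^(17.0/10) = 50.12
  Stage 3: F_3 = 10^(1.12/10) = 1.294, G_3 = 10^(−1.12/10) = 0.7727
  Stage 4: F_4 = 10^(6.05/10) = 4.027, G_4 = 10^(15.0/10) = 31.62
Friis cascade:
  F = 2.158 + (1.232 − 1)/0.4634 + (1.294 − 1)/23.23 + (4.027 − 1)/17.95 = 2.839
NF = 10 log₁₀(2.839) = 4.53 dB

4.53 dB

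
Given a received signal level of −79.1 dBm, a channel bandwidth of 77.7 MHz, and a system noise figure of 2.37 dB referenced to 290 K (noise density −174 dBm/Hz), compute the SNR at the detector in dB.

Noise floor: N = −174 + 10 log₁₀(B) + NF
10 log₁₀(7.77×10⁷) = 78.9 dB
N = −174 + 78.9 + 2.37 = −92.73 dBm
SNR = P_sig − N = −79.1 − (−92.73) = 13.63 dB → 13.6 dB

13.6 dB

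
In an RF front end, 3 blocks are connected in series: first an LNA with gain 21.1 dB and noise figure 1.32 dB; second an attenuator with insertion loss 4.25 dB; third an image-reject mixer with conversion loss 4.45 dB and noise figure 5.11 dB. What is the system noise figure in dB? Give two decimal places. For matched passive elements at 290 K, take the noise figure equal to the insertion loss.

Convert to linear (a loss of L dB is a gain of −L dB): F_i = 10^(NF_i/10), G_i = 10^(G_i,dB/10)
  Stage 1: F_1 = 10^(1.32/10) = 1.355, G_1 = 10^(21.1/10) = 128.8
  Stage 2: F_2 = 10^(4.25/10) = 2.661, G_2 = 10^(−4.25/10) = 0.3758
  Stage 3: F_3 = 10^(5.11/10) = 3.243, G_3 = 10^(−4.45/10) = 0.3589
Friis cascade:
  F = 1.355 + (2.661 − 1)/128.8 + (3.243 − 1)/48.42 = 1.414
NF = 10 log₁₀(1.414) = 1.51 dB

1.51 dB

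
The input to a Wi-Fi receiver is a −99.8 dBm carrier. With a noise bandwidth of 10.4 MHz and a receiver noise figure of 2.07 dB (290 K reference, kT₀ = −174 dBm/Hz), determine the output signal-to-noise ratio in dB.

Noise floor: N = −174 + 10 log₁₀(B) + NF
10 log₁₀(1.04×10⁷) = 70.17 dB
N = −174 + 70.17 + 2.07 = −101.76 dBm
SNR = P_sig − N = −99.8 − (−101.76) = 1.96 dB → 2.0 dB

2.0 dB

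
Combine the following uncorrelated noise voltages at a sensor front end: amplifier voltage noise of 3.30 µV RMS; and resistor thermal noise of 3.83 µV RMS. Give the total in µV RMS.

5.06 µV

Uncorrelated sources add in power (mean-square): V_tot = √(ΣV_i²)
V_tot = √[(3.30×10⁻⁶)² + (3.83×10⁻⁶)²] = 5.06×10⁻⁶ V = 5.06 µV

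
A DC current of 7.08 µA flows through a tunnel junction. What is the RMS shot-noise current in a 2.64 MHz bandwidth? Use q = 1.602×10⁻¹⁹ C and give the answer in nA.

2.45 nA

I_n = √(2qI·B)
2qI·B = 2 × 1.602×10⁻¹⁹ × 7.08×10⁻⁶ × 2.64×10⁶ = 5.99×10⁻¹⁸ A²
I_n = √(5.99×10⁻¹⁸) = 2.45×10⁻⁹ A = 2.45 nA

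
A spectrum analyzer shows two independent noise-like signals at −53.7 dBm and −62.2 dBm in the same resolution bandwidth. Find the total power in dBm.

Convert to linear, add, convert back:
P₁ = 4.27×10⁻⁹ W, P₂ = 6.03×10⁻¹⁰ W
P_tot = 4.87×10⁻⁹ W → 10 log₁₀(P_tot / 10⁻³) = −53.1 dBm

−53.1 dBm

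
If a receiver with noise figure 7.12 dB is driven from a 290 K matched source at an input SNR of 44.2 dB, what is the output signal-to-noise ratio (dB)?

37.08 dB

By definition F = SNR_in/SNR_out, so in dB: SNR_out = SNR_in − NF
SNR_out = 44.2 − 7.12 = 37.08 dB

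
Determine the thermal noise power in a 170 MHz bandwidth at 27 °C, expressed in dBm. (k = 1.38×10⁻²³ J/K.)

T = 27 °C + 273.15 = 300.15 K
P_n = kTB = 1.38×10⁻²³ × 300.15 × 1.70×10⁸ = 7.04×10⁻¹³ W
In dBm: 10 log₁₀(7.04×10⁻¹³ / 10⁻³) = −91.5 dBm

−91.5 dBm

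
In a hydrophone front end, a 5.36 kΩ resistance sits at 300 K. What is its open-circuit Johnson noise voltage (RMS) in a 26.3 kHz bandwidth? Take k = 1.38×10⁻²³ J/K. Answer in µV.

V_n = √(4kTRB)
4kTRB = 4 × 1.38×10⁻²³ × 300 × 5.36×10³ × 2.63×10⁴ = 2.33×10⁻¹² V²
V_n = √(2.33×10⁻¹²) = 1.53×10⁻⁶ V = 1.53 µV

1.53 µV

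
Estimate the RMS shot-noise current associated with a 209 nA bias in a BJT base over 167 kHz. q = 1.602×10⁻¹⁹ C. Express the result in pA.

I_n = √(2qI·B)
2qI·B = 2 × 1.602×10⁻¹⁹ × 2.09×10⁻⁷ × 1.67×10⁵ = 1.12×10⁻²⁰ A²
I_n = √(1.12×10⁻²⁰) = 1.06×10⁻¹⁰ A = 106 pA

106 pA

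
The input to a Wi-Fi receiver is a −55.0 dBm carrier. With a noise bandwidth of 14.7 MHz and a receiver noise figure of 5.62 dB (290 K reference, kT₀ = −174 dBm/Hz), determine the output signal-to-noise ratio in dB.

Noise floor: N = −174 + 10 log₁₀(B) + NF
10 log₁₀(1.47×10⁷) = 71.67 dB
N = −174 + 71.67 + 5.62 = −96.71 dBm
SNR = P_sig − N = −55.0 − (−96.71) = 41.71 dB → 41.7 dB

41.7 dB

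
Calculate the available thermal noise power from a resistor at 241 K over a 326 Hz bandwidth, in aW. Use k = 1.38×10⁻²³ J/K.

1.08 aW

P_n = kTB = 1.38×10⁻²³ × 241 × 3.26×10² = 1.08×10⁻¹⁸ W = 1.08 aW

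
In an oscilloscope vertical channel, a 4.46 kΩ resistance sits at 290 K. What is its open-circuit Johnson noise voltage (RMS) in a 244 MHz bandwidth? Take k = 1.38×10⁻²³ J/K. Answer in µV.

V_n = √(4kTRB)
4kTRB = 4 × 1.38×10⁻²³ × 290 × 4.46×10³ × 2.44×10⁸ = 1.74×10⁻⁸ V²
V_n = √(1.74×10⁻⁸) = 1.32×10⁻⁴ V = 132 µV

132 µV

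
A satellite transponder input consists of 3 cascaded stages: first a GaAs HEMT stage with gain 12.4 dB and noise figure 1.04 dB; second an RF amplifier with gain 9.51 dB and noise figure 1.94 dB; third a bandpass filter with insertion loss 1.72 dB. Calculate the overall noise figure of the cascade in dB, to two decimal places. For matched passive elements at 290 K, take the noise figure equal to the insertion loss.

Convert to linear (a loss of L dB is a gain of −L dB): F_i = 10^(NF_i/10), G_i = 10^(G_i,dB/10)
  Stage 1: F_1 = 10^(1.04/10) = 1.271, G_1 = 10^(12.4/10) = 17.38
  Stage 2: F_2 = 10^(1.94/10) = 1.563, G_2 = 10^(9.51/10) = 8.933
  Stage 3: F_3 = 10^(1.72/10) = 1.486, G_3 = 10^(−1.72/10) = 0.6730
Friis cascade:
  F = 1.271 + (1.563 − 1)/17.38 + (1.486 − 1)/155.2 = 1.306
NF = 10 log₁₀(1.306) = 1.16 dB

1.16 dB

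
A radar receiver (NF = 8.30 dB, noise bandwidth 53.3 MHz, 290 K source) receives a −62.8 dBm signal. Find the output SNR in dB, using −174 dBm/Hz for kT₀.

Noise floor: N = −174 + 10 log₁₀(B) + NF
10 log₁₀(5.33×10⁷) = 77.27 dB
N = −174 + 77.27 + 8.30 = −88.43 dBm
SNR = P_sig − N = −62.8 − (−88.43) = 25.63 dB → 25.6 dB

25.6 dB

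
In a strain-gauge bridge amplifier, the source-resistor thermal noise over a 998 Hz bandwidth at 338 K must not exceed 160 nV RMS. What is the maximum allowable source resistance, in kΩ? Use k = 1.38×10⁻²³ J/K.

1.37 kΩ

Johnson–Nyquist: V_n = √(4kTRB) ⇒ R = V_n² / (4kTB)
4kTB = 4 × 1.38×10⁻²³ × 338 × 9.98×10² = 1.86×10⁻¹⁷
R = (1.60×10⁻⁷)² / 1.86×10⁻¹⁷ = 1.37×10³ Ω = 1.37 kΩ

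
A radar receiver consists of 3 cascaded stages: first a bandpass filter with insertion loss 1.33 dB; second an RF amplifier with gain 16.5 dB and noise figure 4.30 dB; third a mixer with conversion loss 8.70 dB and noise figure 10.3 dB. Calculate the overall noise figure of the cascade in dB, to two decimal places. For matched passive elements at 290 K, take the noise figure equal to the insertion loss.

Convert to linear (a loss of L dB is a gain of −L dB): F_i = 10^(NF_i/10), G_i = 10^(G_i,dB/10)
  Stage 1: F_1 = 10^(1.33/10) = 1.358, G_1 = 10^(−1.33/10) = 0.7362
  Stage 2: F_2 = 10^(4.30/10) = 2.692, G_2 = 10^(16.5/10) = 44.67
  Stage 3: F_3 = 10^(10.3/10) = 10.72, G_3 = 10^(−8.70/10) = 0.1349
Friis cascade:
  F = 1.358 + (2.692 − 1)/0.7362 + (10.72 − 1)/32.89 = 3.951
NF = 10 log₁₀(3.951) = 5.97 dB

5.97 dB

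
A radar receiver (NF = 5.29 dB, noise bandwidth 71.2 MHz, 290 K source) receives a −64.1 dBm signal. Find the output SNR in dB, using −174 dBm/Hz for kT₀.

26.1 dB

Noise floor: N = −174 + 10 log₁₀(B) + NF
10 log₁₀(7.12×10⁷) = 78.52 dB
N = −174 + 78.52 + 5.29 = −90.19 dBm
SNR = P_sig − N = −64.1 − (−90.19) = 26.09 dB → 26.1 dB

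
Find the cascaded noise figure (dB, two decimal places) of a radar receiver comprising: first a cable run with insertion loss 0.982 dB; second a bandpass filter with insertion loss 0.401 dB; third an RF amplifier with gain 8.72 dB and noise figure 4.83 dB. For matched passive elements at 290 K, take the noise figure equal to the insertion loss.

6.21 dB

Convert to linear (a loss of L dB is a gain of −L dB): F_i = 10^(NF_i/10), G_i = 10^(G_i,dB/10)
  Stage 1: F_1 = 10^(0.982/10) = 1.254, G_1 = 10^(−0.982/10) = 0.7976
  Stage 2: F_2 = 10^(0.401/10) = 1.097, G_2 = 10^(−0.401/10) = 0.9118
  Stage 3: F_3 = 10^(4.83/10) = 3.041, G_3 = 10^(8.72/10) = 7.447
Friis cascade:
  F = 1.254 + (1.097 − 1)/0.7976 + (3.041 − 1)/0.7273 = 4.181
NF = 10 log₁₀(4.181) = 6.21 dB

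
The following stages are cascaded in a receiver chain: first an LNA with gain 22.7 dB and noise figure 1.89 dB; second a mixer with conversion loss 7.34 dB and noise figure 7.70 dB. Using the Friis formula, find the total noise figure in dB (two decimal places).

Convert to linear (a loss of L dB is a gain of −L dB): F_i = 10^(NF_i/10), G_i = 10^(G_i,dB/10)
  Stage 1: F_1 = 10^(1.89/10) = 1.545, G_1 = 10^(22.7/10) = 186.2
  Stage 2: F_2 = 10^(7.70/10) = 5.888, G_2 = 10^(−7.34/10) = 0.1845
Friis cascade:
  F = 1.545 + (5.888 − 1)/186.2 = 1.572
NF = 10 log₁₀(1.572) = 1.96 dB

1.96 dB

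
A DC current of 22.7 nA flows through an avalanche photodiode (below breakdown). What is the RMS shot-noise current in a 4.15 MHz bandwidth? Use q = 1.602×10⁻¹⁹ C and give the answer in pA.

I_n = √(2qI·B)
2qI·B = 2 × 1.602×10⁻¹⁹ × 2.27×10⁻⁸ × 4.15×10⁶ = 3.02×10⁻²⁰ A²
I_n = √(3.02×10⁻²⁰) = 1.74×10⁻¹⁰ A = 174 pA

174 pA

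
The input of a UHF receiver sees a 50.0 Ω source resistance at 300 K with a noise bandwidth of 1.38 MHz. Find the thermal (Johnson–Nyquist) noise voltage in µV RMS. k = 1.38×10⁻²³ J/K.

1.07 µV

V_n = √(4kTRB)
4kTRB = 4 × 1.38×10⁻²³ × 300 × 5.00×10¹ × 1.38×10⁶ = 1.14×10⁻¹² V²
V_n = √(1.14×10⁻¹²) = 1.07×10⁻⁶ V = 1.07 µV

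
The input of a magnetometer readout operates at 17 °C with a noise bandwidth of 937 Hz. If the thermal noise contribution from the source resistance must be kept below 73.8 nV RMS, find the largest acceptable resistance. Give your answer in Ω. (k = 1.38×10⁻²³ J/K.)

363 Ω

T = 17 °C + 273.15 = 290.15 K
Johnson–Nyquist: V_n = √(4kTRB) ⇒ R = V_n² / (4kTB)
4kTB = 4 × 1.38×10⁻²³ × 290.15 × 9.37×10² = 1.50×10⁻¹⁷
R = (7.38×10⁻⁸)² / 1.50×10⁻¹⁷ = 3.63×10² Ω = 363 Ω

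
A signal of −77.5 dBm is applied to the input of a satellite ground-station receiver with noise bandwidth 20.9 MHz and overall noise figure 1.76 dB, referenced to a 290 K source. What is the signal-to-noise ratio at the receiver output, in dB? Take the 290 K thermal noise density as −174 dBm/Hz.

Noise floor: N = −174 + 10 log₁₀(B) + NF
10 log₁₀(2.09×10⁷) = 73.2 dB
N = −174 + 73.2 + 1.76 = −99.04 dBm
SNR = P_sig − N = −77.5 − (−99.04) = 21.54 dB → 21.5 dB

21.5 dB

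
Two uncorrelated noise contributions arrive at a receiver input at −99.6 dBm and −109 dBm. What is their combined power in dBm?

Convert to linear, add, convert back:
P₁ = 1.10×10⁻¹³ W, P₂ = 1.26×10⁻¹⁴ W
P_tot = 1.22×10⁻¹³ W → 10 log₁₀(P_tot / 10⁻³) = −99.1 dBm

−99.1 dBm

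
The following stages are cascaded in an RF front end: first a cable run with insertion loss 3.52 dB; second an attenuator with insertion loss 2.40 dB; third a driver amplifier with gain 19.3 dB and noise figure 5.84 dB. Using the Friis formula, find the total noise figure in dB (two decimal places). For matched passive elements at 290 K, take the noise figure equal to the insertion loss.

11.76 dB

Convert to linear (a loss of L dB is a gain of −L dB): F_i = 10^(NF_i/10), G_i = 10^(G_i,dB/10)
  Stage 1: F_1 = 10^(3.52/10) = 2.249, G_1 = 10^(−3.52/10) = 0.4446
  Stage 2: F_2 = 10^(2.40/10) = 1.738, G_2 = 10^(−2.40/10) = 0.5754
  Stage 3: F_3 = 10^(5.84/10) = 3.837, G_3 = 10^(19.3/10) = 85.11
Friis cascade:
  F = 2.249 + (1.738 − 1)/0.4446 + (3.837 − 1)/0.2559 = 15.00
NF = 10 log₁₀(15.00) = 11.76 dB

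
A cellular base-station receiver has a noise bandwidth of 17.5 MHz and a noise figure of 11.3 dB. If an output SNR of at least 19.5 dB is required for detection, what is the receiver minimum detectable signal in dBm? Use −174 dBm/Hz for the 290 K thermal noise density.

−70.8 dBm

Sensitivity = −174 + 10 log₁₀(B) + NF + SNR_min
= −174 + 72.43 + 11.3 + 19.5
= −70.77 dBm → −70.8 dBm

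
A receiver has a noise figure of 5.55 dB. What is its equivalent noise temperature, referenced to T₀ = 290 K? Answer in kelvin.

751 K

F = 10^(5.55/10) = 3.58922
T_e = (F − 1)·T₀ = (3.58922 − 1) × 290 = 751 K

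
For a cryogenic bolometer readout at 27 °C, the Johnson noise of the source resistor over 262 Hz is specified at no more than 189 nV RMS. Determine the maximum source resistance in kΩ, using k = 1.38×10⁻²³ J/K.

8.23 kΩ

T = 27 °C + 273.15 = 300.15 K
Johnson–Nyquist: V_n = √(4kTRB) ⇒ R = V_n² / (4kTB)
4kTB = 4 × 1.38×10⁻²³ × 300.15 × 2.62×10² = 4.34×10⁻¹⁸
R = (1.89×10⁻⁷)² / 4.34×10⁻¹⁸ = 8.23×10³ Ω = 8.23 kΩ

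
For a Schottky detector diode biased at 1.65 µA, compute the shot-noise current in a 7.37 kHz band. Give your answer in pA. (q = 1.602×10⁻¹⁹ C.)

62.4 pA

I_n = √(2qI·B)
2qI·B = 2 × 1.602×10⁻¹⁹ × 1.65×10⁻⁶ × 7.37×10³ = 3.90×10⁻²¹ A²
I_n = √(3.90×10⁻²¹) = 6.24×10⁻¹¹ A = 62.4 pA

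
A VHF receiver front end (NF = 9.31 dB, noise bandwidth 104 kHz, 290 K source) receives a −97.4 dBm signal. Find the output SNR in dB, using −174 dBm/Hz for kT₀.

17.1 dB

Noise floor: N = −174 + 10 log₁₀(B) + NF
10 log₁₀(1.04×10⁵) = 50.17 dB
N = −174 + 50.17 + 9.31 = −114.52 dBm
SNR = P_sig − N = −97.4 − (−114.52) = 17.12 dB → 17.1 dB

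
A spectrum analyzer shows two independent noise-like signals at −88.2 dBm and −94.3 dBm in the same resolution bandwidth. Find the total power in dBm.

Convert to linear, add, convert back:
P₁ = 1.51×10⁻¹² W, P₂ = 3.72×10⁻¹³ W
P_tot = 1.89×10⁻¹² W → 10 log₁₀(P_tot / 10⁻³) = −87.2 dBm

−87.2 dBm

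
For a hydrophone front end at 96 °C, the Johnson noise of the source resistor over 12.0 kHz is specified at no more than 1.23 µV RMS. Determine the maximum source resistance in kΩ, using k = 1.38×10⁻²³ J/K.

6.19 kΩ

T = 96 °C + 273.15 = 369.15 K
Johnson–Nyquist: V_n = √(4kTRB) ⇒ R = V_n² / (4kTB)
4kTB = 4 × 1.38×10⁻²³ × 369.15 × 1.20×10⁴ = 2.45×10⁻¹⁶
R = (1.23×10⁻⁶)² / 2.45×10⁻¹⁶ = 6.19×10³ Ω = 6.19 kΩ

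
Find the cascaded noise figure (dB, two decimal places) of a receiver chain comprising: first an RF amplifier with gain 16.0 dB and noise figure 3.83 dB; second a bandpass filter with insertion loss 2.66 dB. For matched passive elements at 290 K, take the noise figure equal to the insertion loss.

3.87 dB

Convert to linear (a loss of L dB is a gain of −L dB): F_i = 10^(NF_i/10), G_i = 10^(G_i,dB/10)
  Stage 1: F_1 = 10^(3.83/10) = 2.415, G_1 = 10^(16.0/10) = 39.81
  Stage 2: F_2 = 10^(2.66/10) = 1.845, G_2 = 10^(−2.66/10) = 0.5420
Friis cascade:
  F = 2.415 + (1.845 − 1)/39.81 = 2.437
NF = 10 log₁₀(2.437) = 3.87 dB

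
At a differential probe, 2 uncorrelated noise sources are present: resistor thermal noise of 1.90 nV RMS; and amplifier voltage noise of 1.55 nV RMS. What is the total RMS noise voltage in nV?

2.45 nV

Uncorrelated sources add in power (mean-square): V_tot = √(ΣV_i²)
V_tot = √[(1.90×10⁻⁹)² + (1.55×10⁻⁹)²] = 2.45×10⁻⁹ V = 2.45 nV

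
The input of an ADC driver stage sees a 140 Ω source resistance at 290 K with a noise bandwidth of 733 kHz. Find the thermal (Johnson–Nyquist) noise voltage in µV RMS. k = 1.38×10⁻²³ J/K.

V_n = √(4kTRB)
4kTRB = 4 × 1.38×10⁻²³ × 290 × 1.40×10² × 7.33×10⁵ = 1.64×10⁻¹² V²
V_n = √(1.64×10⁻¹²) = 1.28×10⁻⁶ V = 1.28 µV

1.28 µV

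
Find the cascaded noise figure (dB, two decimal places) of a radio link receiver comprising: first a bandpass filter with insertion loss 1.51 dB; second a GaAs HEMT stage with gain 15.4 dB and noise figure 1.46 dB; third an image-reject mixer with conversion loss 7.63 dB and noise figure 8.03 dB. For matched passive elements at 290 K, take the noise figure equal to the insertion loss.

3.42 dB

Convert to linear (a loss of L dB is a gain of −L dB): F_i = 10^(NF_i/10), G_i = 10^(G_i,dB/10)
  Stage 1: F_1 = 10^(1.51/10) = 1.416, G_1 = 10^(−1.51/10) = 0.7063
  Stage 2: F_2 = 10^(1.46/10) = 1.400, G_2 = 10^(15.4/10) = 34.67
  Stage 3: F_3 = 10^(8.03/10) = 6.353, G_3 = 10^(−7.63/10) = 0.1726
Friis cascade:
  F = 1.416 + (1.400 − 1)/0.7063 + (6.353 − 1)/24.49 = 2.200
NF = 10 log₁₀(2.200) = 3.42 dB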